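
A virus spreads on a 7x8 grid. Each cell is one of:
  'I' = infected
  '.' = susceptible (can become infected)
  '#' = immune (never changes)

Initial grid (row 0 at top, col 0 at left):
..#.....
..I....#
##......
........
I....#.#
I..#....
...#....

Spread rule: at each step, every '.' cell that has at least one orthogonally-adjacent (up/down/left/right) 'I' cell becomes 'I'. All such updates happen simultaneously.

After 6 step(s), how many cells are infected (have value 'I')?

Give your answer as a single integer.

Answer: 41

Derivation:
Step 0 (initial): 3 infected
Step 1: +7 new -> 10 infected
Step 2: +10 new -> 20 infected
Step 3: +7 new -> 27 infected
Step 4: +5 new -> 32 infected
Step 5: +4 new -> 36 infected
Step 6: +5 new -> 41 infected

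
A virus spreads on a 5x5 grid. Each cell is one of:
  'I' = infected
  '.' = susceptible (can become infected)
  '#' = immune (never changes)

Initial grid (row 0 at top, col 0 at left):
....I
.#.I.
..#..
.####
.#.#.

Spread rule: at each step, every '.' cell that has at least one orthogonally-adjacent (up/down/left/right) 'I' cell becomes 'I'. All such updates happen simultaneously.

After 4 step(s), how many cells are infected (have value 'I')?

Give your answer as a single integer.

Step 0 (initial): 2 infected
Step 1: +4 new -> 6 infected
Step 2: +2 new -> 8 infected
Step 3: +1 new -> 9 infected
Step 4: +1 new -> 10 infected

Answer: 10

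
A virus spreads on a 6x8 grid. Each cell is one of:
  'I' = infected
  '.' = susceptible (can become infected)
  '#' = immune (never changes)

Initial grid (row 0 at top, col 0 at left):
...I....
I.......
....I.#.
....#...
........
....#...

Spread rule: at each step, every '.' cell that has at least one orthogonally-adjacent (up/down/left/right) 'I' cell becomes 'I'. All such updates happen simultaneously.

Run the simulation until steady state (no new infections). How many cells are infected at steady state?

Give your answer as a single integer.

Step 0 (initial): 3 infected
Step 1: +9 new -> 12 infected
Step 2: +9 new -> 21 infected
Step 3: +8 new -> 29 infected
Step 4: +10 new -> 39 infected
Step 5: +5 new -> 44 infected
Step 6: +1 new -> 45 infected
Step 7: +0 new -> 45 infected

Answer: 45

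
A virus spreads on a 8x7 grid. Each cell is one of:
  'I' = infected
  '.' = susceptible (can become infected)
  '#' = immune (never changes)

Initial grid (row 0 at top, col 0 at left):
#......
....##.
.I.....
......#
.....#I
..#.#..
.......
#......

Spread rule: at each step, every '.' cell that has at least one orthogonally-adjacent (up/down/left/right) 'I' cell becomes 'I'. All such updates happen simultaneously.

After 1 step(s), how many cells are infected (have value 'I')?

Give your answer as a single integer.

Answer: 7

Derivation:
Step 0 (initial): 2 infected
Step 1: +5 new -> 7 infected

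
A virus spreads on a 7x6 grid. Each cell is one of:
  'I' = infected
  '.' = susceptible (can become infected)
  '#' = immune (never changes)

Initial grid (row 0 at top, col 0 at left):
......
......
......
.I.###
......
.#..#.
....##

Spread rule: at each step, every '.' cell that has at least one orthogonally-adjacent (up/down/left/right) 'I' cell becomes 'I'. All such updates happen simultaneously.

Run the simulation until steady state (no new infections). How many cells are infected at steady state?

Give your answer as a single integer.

Answer: 35

Derivation:
Step 0 (initial): 1 infected
Step 1: +4 new -> 5 infected
Step 2: +5 new -> 10 infected
Step 3: +7 new -> 17 infected
Step 4: +8 new -> 25 infected
Step 5: +6 new -> 31 infected
Step 6: +3 new -> 34 infected
Step 7: +1 new -> 35 infected
Step 8: +0 new -> 35 infected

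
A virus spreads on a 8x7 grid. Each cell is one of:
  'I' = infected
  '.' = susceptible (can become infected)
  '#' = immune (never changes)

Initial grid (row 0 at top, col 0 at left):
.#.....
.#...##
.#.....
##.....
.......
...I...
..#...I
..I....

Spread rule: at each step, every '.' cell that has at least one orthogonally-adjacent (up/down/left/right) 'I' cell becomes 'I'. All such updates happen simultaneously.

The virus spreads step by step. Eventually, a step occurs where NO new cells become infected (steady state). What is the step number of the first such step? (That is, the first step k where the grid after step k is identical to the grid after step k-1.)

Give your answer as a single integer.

Step 0 (initial): 3 infected
Step 1: +9 new -> 12 infected
Step 2: +11 new -> 23 infected
Step 3: +8 new -> 31 infected
Step 4: +6 new -> 37 infected
Step 5: +4 new -> 41 infected
Step 6: +2 new -> 43 infected
Step 7: +1 new -> 44 infected
Step 8: +1 new -> 45 infected
Step 9: +0 new -> 45 infected

Answer: 9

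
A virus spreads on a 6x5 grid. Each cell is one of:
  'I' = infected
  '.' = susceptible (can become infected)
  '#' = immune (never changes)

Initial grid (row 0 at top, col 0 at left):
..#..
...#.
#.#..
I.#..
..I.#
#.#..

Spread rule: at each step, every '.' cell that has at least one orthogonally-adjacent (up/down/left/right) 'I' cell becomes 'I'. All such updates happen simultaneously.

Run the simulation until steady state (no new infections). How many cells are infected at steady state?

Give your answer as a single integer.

Answer: 22

Derivation:
Step 0 (initial): 2 infected
Step 1: +4 new -> 6 infected
Step 2: +4 new -> 10 infected
Step 3: +4 new -> 14 infected
Step 4: +4 new -> 18 infected
Step 5: +2 new -> 20 infected
Step 6: +1 new -> 21 infected
Step 7: +1 new -> 22 infected
Step 8: +0 new -> 22 infected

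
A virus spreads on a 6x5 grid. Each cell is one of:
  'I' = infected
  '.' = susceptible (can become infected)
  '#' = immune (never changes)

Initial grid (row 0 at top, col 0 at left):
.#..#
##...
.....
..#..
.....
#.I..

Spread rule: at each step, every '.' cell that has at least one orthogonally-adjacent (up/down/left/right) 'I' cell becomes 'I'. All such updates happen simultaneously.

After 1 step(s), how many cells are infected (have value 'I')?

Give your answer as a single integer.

Answer: 4

Derivation:
Step 0 (initial): 1 infected
Step 1: +3 new -> 4 infected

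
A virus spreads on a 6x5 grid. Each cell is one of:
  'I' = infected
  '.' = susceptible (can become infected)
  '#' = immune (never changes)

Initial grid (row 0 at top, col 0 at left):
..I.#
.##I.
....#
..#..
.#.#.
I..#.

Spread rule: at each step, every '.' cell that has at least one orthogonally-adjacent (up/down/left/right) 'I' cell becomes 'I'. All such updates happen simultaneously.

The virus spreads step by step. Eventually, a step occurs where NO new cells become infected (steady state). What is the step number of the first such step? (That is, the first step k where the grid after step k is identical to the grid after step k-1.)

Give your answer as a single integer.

Step 0 (initial): 3 infected
Step 1: +6 new -> 9 infected
Step 2: +5 new -> 14 infected
Step 3: +6 new -> 20 infected
Step 4: +1 new -> 21 infected
Step 5: +1 new -> 22 infected
Step 6: +0 new -> 22 infected

Answer: 6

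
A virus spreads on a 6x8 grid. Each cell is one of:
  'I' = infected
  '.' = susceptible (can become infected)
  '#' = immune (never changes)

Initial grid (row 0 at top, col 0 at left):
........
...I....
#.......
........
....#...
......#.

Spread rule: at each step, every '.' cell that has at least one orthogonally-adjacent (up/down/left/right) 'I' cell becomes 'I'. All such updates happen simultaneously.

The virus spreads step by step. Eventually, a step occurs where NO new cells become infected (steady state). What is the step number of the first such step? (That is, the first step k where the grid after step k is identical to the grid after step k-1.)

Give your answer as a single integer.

Answer: 9

Derivation:
Step 0 (initial): 1 infected
Step 1: +4 new -> 5 infected
Step 2: +7 new -> 12 infected
Step 3: +9 new -> 21 infected
Step 4: +8 new -> 29 infected
Step 5: +8 new -> 37 infected
Step 6: +5 new -> 42 infected
Step 7: +2 new -> 44 infected
Step 8: +1 new -> 45 infected
Step 9: +0 new -> 45 infected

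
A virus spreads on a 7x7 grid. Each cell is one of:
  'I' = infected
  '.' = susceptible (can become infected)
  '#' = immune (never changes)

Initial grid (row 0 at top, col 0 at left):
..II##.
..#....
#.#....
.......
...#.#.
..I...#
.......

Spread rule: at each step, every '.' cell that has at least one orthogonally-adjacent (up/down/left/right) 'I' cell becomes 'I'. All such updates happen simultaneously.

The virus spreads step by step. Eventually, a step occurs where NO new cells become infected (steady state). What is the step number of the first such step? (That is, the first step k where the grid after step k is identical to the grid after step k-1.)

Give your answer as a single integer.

Answer: 8

Derivation:
Step 0 (initial): 3 infected
Step 1: +6 new -> 9 infected
Step 2: +10 new -> 19 infected
Step 3: +11 new -> 30 infected
Step 4: +5 new -> 35 infected
Step 5: +4 new -> 39 infected
Step 6: +1 new -> 40 infected
Step 7: +1 new -> 41 infected
Step 8: +0 new -> 41 infected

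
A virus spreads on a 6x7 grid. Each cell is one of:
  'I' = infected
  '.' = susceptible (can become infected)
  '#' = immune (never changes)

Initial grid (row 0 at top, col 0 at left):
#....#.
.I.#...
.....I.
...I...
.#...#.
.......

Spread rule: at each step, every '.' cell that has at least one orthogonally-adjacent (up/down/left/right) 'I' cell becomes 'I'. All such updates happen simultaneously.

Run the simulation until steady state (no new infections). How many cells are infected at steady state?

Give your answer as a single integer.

Step 0 (initial): 3 infected
Step 1: +12 new -> 15 infected
Step 2: +10 new -> 25 infected
Step 3: +7 new -> 32 infected
Step 4: +4 new -> 36 infected
Step 5: +1 new -> 37 infected
Step 6: +0 new -> 37 infected

Answer: 37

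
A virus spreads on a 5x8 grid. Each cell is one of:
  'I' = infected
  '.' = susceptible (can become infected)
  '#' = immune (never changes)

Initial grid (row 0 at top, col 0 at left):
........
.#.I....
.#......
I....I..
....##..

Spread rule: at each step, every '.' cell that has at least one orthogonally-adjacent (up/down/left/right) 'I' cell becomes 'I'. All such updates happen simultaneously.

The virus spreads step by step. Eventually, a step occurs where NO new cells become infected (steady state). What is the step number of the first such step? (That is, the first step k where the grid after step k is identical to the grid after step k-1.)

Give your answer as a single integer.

Step 0 (initial): 3 infected
Step 1: +10 new -> 13 infected
Step 2: +12 new -> 25 infected
Step 3: +8 new -> 33 infected
Step 4: +2 new -> 35 infected
Step 5: +1 new -> 36 infected
Step 6: +0 new -> 36 infected

Answer: 6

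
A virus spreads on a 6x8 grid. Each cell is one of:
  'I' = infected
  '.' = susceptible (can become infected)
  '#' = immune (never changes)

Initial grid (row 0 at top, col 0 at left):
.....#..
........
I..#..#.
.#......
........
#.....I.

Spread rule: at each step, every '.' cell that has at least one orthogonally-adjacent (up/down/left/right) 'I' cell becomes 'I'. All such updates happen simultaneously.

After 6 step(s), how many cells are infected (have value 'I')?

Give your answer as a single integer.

Step 0 (initial): 2 infected
Step 1: +6 new -> 8 infected
Step 2: +8 new -> 16 infected
Step 3: +8 new -> 24 infected
Step 4: +10 new -> 34 infected
Step 5: +5 new -> 39 infected
Step 6: +3 new -> 42 infected

Answer: 42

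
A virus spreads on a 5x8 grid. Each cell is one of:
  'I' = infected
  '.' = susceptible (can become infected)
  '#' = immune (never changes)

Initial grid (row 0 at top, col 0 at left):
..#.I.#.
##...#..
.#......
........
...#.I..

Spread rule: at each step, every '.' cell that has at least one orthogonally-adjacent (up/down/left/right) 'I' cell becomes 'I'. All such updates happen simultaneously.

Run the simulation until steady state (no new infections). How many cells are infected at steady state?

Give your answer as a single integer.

Answer: 31

Derivation:
Step 0 (initial): 2 infected
Step 1: +6 new -> 8 infected
Step 2: +6 new -> 14 infected
Step 3: +5 new -> 19 infected
Step 4: +4 new -> 23 infected
Step 5: +3 new -> 26 infected
Step 6: +3 new -> 29 infected
Step 7: +2 new -> 31 infected
Step 8: +0 new -> 31 infected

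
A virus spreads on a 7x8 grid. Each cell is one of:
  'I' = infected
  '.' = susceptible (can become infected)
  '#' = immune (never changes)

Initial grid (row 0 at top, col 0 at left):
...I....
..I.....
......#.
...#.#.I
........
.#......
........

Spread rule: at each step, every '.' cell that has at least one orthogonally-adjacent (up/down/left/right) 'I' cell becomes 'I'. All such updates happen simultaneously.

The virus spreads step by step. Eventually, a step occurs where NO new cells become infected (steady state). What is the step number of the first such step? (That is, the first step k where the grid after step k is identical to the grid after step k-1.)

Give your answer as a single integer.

Step 0 (initial): 3 infected
Step 1: +8 new -> 11 infected
Step 2: +10 new -> 21 infected
Step 3: +12 new -> 33 infected
Step 4: +9 new -> 42 infected
Step 5: +5 new -> 47 infected
Step 6: +4 new -> 51 infected
Step 7: +1 new -> 52 infected
Step 8: +0 new -> 52 infected

Answer: 8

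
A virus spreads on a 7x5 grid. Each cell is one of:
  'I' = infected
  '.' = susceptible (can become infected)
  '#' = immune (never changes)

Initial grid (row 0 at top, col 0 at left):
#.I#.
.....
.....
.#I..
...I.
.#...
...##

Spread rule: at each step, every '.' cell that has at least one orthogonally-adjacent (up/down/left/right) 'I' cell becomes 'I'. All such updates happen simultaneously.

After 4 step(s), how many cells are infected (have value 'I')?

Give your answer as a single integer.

Answer: 28

Derivation:
Step 0 (initial): 3 infected
Step 1: +7 new -> 10 infected
Step 2: +8 new -> 18 infected
Step 3: +6 new -> 24 infected
Step 4: +4 new -> 28 infected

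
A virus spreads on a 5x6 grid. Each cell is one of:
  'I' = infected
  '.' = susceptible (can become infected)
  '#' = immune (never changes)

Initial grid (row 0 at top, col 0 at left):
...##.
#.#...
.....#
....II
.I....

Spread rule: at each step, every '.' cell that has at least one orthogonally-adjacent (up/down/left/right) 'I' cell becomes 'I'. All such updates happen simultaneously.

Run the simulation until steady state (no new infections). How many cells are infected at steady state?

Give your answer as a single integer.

Step 0 (initial): 3 infected
Step 1: +7 new -> 10 infected
Step 2: +6 new -> 16 infected
Step 3: +5 new -> 21 infected
Step 4: +2 new -> 23 infected
Step 5: +2 new -> 25 infected
Step 6: +0 new -> 25 infected

Answer: 25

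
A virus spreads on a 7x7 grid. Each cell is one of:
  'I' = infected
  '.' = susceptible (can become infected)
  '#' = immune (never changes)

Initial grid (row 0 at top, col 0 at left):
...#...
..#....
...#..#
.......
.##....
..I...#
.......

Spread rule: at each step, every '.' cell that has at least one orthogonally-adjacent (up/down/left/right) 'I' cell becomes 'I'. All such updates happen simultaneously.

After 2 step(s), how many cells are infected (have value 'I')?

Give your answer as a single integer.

Answer: 9

Derivation:
Step 0 (initial): 1 infected
Step 1: +3 new -> 4 infected
Step 2: +5 new -> 9 infected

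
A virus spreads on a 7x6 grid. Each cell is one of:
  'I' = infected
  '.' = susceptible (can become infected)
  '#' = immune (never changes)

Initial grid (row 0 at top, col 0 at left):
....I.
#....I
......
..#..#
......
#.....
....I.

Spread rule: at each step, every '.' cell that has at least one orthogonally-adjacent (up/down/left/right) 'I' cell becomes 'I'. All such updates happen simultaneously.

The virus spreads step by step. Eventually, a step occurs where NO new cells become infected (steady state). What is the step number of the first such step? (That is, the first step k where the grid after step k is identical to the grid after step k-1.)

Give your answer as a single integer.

Step 0 (initial): 3 infected
Step 1: +7 new -> 10 infected
Step 2: +7 new -> 17 infected
Step 3: +8 new -> 25 infected
Step 4: +7 new -> 32 infected
Step 5: +2 new -> 34 infected
Step 6: +3 new -> 37 infected
Step 7: +1 new -> 38 infected
Step 8: +0 new -> 38 infected

Answer: 8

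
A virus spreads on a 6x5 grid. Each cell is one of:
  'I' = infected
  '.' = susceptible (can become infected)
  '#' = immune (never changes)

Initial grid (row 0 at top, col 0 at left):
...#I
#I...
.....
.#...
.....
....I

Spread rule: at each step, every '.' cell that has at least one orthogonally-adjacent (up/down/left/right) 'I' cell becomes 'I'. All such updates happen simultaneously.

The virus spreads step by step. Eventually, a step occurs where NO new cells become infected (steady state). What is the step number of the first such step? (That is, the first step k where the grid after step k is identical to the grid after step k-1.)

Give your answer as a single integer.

Step 0 (initial): 3 infected
Step 1: +6 new -> 9 infected
Step 2: +9 new -> 18 infected
Step 3: +6 new -> 24 infected
Step 4: +3 new -> 27 infected
Step 5: +0 new -> 27 infected

Answer: 5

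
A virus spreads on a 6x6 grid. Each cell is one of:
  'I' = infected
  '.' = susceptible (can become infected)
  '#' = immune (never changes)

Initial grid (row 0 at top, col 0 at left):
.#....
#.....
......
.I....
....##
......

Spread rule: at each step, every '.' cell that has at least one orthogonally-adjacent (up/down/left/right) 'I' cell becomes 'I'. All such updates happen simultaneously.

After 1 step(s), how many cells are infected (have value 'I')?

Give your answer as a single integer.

Step 0 (initial): 1 infected
Step 1: +4 new -> 5 infected

Answer: 5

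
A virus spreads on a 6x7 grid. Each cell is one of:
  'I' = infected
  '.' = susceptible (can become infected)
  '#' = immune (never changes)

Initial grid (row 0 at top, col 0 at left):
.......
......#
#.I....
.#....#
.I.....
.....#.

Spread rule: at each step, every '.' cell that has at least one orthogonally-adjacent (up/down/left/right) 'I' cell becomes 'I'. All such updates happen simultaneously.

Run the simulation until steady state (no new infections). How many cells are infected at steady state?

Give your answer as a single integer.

Step 0 (initial): 2 infected
Step 1: +7 new -> 9 infected
Step 2: +9 new -> 18 infected
Step 3: +8 new -> 26 infected
Step 4: +7 new -> 33 infected
Step 5: +2 new -> 35 infected
Step 6: +2 new -> 37 infected
Step 7: +0 new -> 37 infected

Answer: 37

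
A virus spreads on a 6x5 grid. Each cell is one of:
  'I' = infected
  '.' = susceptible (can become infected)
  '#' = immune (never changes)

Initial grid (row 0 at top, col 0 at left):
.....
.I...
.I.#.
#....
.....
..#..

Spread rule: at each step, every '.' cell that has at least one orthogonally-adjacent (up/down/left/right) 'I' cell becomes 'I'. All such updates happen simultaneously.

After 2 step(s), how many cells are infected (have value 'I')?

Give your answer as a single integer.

Step 0 (initial): 2 infected
Step 1: +6 new -> 8 infected
Step 2: +5 new -> 13 infected

Answer: 13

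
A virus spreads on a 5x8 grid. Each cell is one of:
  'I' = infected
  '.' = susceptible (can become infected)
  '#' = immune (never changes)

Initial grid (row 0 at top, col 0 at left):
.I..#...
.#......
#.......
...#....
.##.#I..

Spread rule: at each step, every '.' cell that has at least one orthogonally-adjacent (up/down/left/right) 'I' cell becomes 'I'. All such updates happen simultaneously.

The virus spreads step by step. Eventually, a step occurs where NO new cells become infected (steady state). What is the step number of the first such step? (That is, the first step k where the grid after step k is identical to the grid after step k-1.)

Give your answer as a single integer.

Step 0 (initial): 2 infected
Step 1: +4 new -> 6 infected
Step 2: +7 new -> 13 infected
Step 3: +6 new -> 19 infected
Step 4: +7 new -> 26 infected
Step 5: +3 new -> 29 infected
Step 6: +2 new -> 31 infected
Step 7: +1 new -> 32 infected
Step 8: +0 new -> 32 infected

Answer: 8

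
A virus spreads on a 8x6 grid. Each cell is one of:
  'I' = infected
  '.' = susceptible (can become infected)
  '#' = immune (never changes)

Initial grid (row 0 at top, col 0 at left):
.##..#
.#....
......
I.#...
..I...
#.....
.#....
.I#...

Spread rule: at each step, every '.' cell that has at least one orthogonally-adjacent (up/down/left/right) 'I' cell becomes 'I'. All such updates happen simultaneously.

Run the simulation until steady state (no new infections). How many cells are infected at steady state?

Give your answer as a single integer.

Step 0 (initial): 3 infected
Step 1: +7 new -> 10 infected
Step 2: +8 new -> 18 infected
Step 3: +7 new -> 25 infected
Step 4: +7 new -> 32 infected
Step 5: +5 new -> 37 infected
Step 6: +3 new -> 40 infected
Step 7: +0 new -> 40 infected

Answer: 40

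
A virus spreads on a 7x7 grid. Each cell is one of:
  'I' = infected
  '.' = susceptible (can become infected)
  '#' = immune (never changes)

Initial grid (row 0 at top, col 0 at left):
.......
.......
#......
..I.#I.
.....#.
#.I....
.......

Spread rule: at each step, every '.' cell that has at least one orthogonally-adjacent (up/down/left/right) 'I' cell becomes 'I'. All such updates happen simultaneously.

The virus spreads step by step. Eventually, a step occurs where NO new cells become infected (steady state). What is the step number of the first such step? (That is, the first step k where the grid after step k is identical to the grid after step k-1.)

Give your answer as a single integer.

Answer: 6

Derivation:
Step 0 (initial): 3 infected
Step 1: +9 new -> 12 infected
Step 2: +13 new -> 25 infected
Step 3: +12 new -> 37 infected
Step 4: +7 new -> 44 infected
Step 5: +1 new -> 45 infected
Step 6: +0 new -> 45 infected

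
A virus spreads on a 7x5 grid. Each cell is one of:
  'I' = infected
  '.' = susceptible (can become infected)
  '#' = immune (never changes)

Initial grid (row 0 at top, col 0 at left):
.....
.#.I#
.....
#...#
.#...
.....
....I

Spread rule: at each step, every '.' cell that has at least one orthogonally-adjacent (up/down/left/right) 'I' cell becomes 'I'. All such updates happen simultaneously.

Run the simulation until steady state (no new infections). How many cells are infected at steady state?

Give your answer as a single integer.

Answer: 30

Derivation:
Step 0 (initial): 2 infected
Step 1: +5 new -> 7 infected
Step 2: +8 new -> 15 infected
Step 3: +6 new -> 21 infected
Step 4: +6 new -> 27 infected
Step 5: +2 new -> 29 infected
Step 6: +1 new -> 30 infected
Step 7: +0 new -> 30 infected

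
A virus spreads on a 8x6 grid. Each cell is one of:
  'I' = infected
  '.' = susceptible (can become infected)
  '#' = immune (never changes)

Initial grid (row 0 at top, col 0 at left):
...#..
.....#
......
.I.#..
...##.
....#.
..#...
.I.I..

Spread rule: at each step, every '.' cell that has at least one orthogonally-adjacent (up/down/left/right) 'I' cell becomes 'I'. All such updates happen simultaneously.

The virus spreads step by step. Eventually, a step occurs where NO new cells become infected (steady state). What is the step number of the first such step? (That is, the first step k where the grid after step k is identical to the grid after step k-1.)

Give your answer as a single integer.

Step 0 (initial): 3 infected
Step 1: +9 new -> 12 infected
Step 2: +10 new -> 22 infected
Step 3: +7 new -> 29 infected
Step 4: +5 new -> 34 infected
Step 5: +4 new -> 38 infected
Step 6: +2 new -> 40 infected
Step 7: +1 new -> 41 infected
Step 8: +0 new -> 41 infected

Answer: 8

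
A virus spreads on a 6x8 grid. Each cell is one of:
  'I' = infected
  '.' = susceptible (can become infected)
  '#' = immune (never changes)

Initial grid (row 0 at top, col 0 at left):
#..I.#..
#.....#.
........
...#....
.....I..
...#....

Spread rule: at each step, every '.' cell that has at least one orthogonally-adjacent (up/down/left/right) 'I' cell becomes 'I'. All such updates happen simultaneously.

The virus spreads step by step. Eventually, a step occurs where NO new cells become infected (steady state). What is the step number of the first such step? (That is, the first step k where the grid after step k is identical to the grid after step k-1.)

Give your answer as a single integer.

Answer: 8

Derivation:
Step 0 (initial): 2 infected
Step 1: +7 new -> 9 infected
Step 2: +11 new -> 20 infected
Step 3: +8 new -> 28 infected
Step 4: +5 new -> 33 infected
Step 5: +5 new -> 38 infected
Step 6: +3 new -> 41 infected
Step 7: +1 new -> 42 infected
Step 8: +0 new -> 42 infected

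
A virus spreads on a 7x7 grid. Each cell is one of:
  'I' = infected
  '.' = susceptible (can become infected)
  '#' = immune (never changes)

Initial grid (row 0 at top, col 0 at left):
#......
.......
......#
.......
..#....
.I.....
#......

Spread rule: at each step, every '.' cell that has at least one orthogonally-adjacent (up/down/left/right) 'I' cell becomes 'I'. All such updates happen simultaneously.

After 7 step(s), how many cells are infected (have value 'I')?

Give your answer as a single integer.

Answer: 40

Derivation:
Step 0 (initial): 1 infected
Step 1: +4 new -> 5 infected
Step 2: +4 new -> 9 infected
Step 3: +6 new -> 15 infected
Step 4: +7 new -> 22 infected
Step 5: +8 new -> 30 infected
Step 6: +6 new -> 36 infected
Step 7: +4 new -> 40 infected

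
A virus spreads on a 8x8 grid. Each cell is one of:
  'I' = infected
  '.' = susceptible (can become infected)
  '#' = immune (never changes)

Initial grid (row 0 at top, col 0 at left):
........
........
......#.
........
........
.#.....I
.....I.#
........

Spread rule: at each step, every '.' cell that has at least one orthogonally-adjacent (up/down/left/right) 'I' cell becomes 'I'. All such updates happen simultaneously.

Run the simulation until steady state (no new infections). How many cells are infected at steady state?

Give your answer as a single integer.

Answer: 61

Derivation:
Step 0 (initial): 2 infected
Step 1: +6 new -> 8 infected
Step 2: +7 new -> 15 infected
Step 3: +8 new -> 23 infected
Step 4: +7 new -> 30 infected
Step 5: +8 new -> 38 infected
Step 6: +8 new -> 46 infected
Step 7: +5 new -> 51 infected
Step 8: +4 new -> 55 infected
Step 9: +3 new -> 58 infected
Step 10: +2 new -> 60 infected
Step 11: +1 new -> 61 infected
Step 12: +0 new -> 61 infected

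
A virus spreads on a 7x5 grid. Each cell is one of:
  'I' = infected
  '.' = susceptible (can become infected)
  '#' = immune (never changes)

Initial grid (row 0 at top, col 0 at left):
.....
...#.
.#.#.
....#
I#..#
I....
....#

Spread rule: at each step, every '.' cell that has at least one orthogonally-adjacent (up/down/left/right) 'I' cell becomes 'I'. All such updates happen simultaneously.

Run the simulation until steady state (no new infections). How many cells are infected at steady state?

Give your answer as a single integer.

Answer: 28

Derivation:
Step 0 (initial): 2 infected
Step 1: +3 new -> 5 infected
Step 2: +4 new -> 9 infected
Step 3: +5 new -> 14 infected
Step 4: +7 new -> 21 infected
Step 5: +2 new -> 23 infected
Step 6: +1 new -> 24 infected
Step 7: +1 new -> 25 infected
Step 8: +1 new -> 26 infected
Step 9: +1 new -> 27 infected
Step 10: +1 new -> 28 infected
Step 11: +0 new -> 28 infected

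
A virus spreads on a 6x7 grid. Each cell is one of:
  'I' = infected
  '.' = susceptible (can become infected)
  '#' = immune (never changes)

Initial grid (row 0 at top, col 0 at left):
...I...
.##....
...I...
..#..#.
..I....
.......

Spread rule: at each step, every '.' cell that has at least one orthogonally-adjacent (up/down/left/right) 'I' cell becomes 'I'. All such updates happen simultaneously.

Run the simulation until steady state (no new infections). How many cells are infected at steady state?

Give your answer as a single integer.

Step 0 (initial): 3 infected
Step 1: +9 new -> 12 infected
Step 2: +11 new -> 23 infected
Step 3: +9 new -> 32 infected
Step 4: +5 new -> 37 infected
Step 5: +1 new -> 38 infected
Step 6: +0 new -> 38 infected

Answer: 38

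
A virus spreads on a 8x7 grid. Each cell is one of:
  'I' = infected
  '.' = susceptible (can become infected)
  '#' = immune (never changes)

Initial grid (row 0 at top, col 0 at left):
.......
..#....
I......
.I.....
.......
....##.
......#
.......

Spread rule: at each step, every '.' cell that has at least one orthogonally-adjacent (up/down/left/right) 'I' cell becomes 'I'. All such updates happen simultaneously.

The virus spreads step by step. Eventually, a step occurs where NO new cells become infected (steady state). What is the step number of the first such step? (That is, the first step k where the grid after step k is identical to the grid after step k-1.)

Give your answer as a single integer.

Answer: 10

Derivation:
Step 0 (initial): 2 infected
Step 1: +5 new -> 7 infected
Step 2: +7 new -> 14 infected
Step 3: +7 new -> 21 infected
Step 4: +9 new -> 30 infected
Step 5: +8 new -> 38 infected
Step 6: +6 new -> 44 infected
Step 7: +5 new -> 49 infected
Step 8: +2 new -> 51 infected
Step 9: +1 new -> 52 infected
Step 10: +0 new -> 52 infected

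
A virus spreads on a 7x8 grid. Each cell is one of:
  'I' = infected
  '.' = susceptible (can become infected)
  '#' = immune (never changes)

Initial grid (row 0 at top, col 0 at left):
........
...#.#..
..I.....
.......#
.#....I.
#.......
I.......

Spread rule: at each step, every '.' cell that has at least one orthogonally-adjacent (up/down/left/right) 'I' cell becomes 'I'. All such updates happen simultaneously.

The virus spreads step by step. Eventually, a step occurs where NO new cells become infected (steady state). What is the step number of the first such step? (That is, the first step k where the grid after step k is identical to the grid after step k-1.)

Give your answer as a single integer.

Step 0 (initial): 3 infected
Step 1: +9 new -> 12 infected
Step 2: +15 new -> 27 infected
Step 3: +15 new -> 42 infected
Step 4: +7 new -> 49 infected
Step 5: +2 new -> 51 infected
Step 6: +0 new -> 51 infected

Answer: 6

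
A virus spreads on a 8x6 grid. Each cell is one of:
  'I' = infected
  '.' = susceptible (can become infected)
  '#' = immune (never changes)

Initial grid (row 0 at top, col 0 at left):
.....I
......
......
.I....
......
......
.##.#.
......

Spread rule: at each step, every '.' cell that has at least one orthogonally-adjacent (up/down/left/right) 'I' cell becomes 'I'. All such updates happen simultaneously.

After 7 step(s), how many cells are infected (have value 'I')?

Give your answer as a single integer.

Step 0 (initial): 2 infected
Step 1: +6 new -> 8 infected
Step 2: +10 new -> 18 infected
Step 3: +12 new -> 30 infected
Step 4: +5 new -> 35 infected
Step 5: +4 new -> 39 infected
Step 6: +3 new -> 42 infected
Step 7: +3 new -> 45 infected

Answer: 45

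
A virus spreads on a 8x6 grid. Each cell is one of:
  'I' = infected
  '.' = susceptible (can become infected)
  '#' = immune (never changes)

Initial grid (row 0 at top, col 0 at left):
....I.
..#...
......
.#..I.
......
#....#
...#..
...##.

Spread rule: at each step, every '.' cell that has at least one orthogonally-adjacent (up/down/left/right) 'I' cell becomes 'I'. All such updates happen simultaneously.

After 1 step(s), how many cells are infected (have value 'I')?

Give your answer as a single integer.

Answer: 9

Derivation:
Step 0 (initial): 2 infected
Step 1: +7 new -> 9 infected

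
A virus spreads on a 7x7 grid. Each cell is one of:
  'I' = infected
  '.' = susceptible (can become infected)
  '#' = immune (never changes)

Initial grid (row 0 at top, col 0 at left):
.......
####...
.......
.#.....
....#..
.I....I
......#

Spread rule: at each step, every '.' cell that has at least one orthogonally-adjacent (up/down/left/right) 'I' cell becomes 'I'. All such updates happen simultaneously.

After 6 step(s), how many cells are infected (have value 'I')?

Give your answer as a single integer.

Step 0 (initial): 2 infected
Step 1: +6 new -> 8 infected
Step 2: +9 new -> 17 infected
Step 3: +7 new -> 24 infected
Step 4: +6 new -> 30 infected
Step 5: +5 new -> 35 infected
Step 6: +2 new -> 37 infected

Answer: 37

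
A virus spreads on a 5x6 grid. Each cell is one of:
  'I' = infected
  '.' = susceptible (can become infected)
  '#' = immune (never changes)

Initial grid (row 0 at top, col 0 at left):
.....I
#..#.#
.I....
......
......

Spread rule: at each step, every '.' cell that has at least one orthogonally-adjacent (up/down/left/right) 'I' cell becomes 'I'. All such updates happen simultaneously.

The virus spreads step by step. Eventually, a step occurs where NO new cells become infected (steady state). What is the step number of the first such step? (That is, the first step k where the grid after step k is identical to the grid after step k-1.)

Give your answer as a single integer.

Step 0 (initial): 2 infected
Step 1: +5 new -> 7 infected
Step 2: +8 new -> 15 infected
Step 3: +6 new -> 21 infected
Step 4: +3 new -> 24 infected
Step 5: +2 new -> 26 infected
Step 6: +1 new -> 27 infected
Step 7: +0 new -> 27 infected

Answer: 7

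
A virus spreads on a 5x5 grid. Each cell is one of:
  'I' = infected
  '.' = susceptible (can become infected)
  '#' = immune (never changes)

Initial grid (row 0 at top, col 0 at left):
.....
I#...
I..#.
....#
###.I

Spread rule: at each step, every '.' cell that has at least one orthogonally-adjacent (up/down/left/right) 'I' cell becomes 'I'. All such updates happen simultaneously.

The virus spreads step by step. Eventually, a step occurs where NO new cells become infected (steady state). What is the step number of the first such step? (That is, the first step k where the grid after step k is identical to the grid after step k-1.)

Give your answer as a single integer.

Step 0 (initial): 3 infected
Step 1: +4 new -> 7 infected
Step 2: +4 new -> 11 infected
Step 3: +3 new -> 14 infected
Step 4: +2 new -> 16 infected
Step 5: +2 new -> 18 infected
Step 6: +1 new -> 19 infected
Step 7: +0 new -> 19 infected

Answer: 7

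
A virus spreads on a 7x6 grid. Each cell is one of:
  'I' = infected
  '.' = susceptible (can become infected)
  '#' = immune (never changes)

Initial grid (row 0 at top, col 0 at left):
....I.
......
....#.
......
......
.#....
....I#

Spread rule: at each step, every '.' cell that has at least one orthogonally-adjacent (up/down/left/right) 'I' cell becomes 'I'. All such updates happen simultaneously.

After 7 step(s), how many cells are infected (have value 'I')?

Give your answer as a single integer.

Step 0 (initial): 2 infected
Step 1: +5 new -> 7 infected
Step 2: +7 new -> 14 infected
Step 3: +9 new -> 23 infected
Step 4: +7 new -> 30 infected
Step 5: +5 new -> 35 infected
Step 6: +3 new -> 38 infected
Step 7: +1 new -> 39 infected

Answer: 39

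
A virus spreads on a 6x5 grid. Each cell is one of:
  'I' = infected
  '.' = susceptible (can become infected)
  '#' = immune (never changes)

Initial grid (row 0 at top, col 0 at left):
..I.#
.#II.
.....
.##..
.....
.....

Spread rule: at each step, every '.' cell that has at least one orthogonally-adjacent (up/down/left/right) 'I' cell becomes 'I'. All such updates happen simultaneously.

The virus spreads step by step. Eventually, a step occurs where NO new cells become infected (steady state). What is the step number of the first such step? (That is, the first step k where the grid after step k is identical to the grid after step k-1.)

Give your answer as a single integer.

Answer: 7

Derivation:
Step 0 (initial): 3 infected
Step 1: +5 new -> 8 infected
Step 2: +4 new -> 12 infected
Step 3: +4 new -> 16 infected
Step 4: +4 new -> 20 infected
Step 5: +4 new -> 24 infected
Step 6: +2 new -> 26 infected
Step 7: +0 new -> 26 infected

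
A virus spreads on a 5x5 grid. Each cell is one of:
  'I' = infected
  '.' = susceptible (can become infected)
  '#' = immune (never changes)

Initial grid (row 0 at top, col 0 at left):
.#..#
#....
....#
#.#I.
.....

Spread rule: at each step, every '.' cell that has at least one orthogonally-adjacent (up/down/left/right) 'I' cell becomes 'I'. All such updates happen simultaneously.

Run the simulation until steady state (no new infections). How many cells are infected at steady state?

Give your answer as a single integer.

Step 0 (initial): 1 infected
Step 1: +3 new -> 4 infected
Step 2: +4 new -> 8 infected
Step 3: +5 new -> 13 infected
Step 4: +5 new -> 18 infected
Step 5: +0 new -> 18 infected

Answer: 18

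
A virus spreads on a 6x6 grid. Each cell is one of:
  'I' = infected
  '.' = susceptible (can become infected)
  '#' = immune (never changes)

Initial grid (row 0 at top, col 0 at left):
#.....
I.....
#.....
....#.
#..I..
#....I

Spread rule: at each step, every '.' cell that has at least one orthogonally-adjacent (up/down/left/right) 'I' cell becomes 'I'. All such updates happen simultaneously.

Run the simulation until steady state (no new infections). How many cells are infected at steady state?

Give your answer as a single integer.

Answer: 31

Derivation:
Step 0 (initial): 3 infected
Step 1: +7 new -> 10 infected
Step 2: +8 new -> 18 infected
Step 3: +7 new -> 25 infected
Step 4: +4 new -> 29 infected
Step 5: +2 new -> 31 infected
Step 6: +0 new -> 31 infected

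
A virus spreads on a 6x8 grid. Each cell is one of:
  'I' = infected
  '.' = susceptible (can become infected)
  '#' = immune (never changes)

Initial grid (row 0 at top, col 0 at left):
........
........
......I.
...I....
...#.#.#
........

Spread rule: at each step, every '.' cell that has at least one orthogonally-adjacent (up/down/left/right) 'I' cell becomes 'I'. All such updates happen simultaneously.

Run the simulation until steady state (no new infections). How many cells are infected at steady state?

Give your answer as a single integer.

Answer: 45

Derivation:
Step 0 (initial): 2 infected
Step 1: +7 new -> 9 infected
Step 2: +12 new -> 21 infected
Step 3: +11 new -> 32 infected
Step 4: +9 new -> 41 infected
Step 5: +3 new -> 44 infected
Step 6: +1 new -> 45 infected
Step 7: +0 new -> 45 infected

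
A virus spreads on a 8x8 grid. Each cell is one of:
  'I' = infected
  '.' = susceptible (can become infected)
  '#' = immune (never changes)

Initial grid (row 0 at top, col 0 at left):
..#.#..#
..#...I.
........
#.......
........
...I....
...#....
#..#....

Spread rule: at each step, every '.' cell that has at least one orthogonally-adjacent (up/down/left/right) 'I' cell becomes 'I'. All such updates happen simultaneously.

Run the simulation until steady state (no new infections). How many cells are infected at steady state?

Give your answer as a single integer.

Answer: 56

Derivation:
Step 0 (initial): 2 infected
Step 1: +7 new -> 9 infected
Step 2: +12 new -> 21 infected
Step 3: +16 new -> 37 infected
Step 4: +10 new -> 47 infected
Step 5: +3 new -> 50 infected
Step 6: +3 new -> 53 infected
Step 7: +2 new -> 55 infected
Step 8: +1 new -> 56 infected
Step 9: +0 new -> 56 infected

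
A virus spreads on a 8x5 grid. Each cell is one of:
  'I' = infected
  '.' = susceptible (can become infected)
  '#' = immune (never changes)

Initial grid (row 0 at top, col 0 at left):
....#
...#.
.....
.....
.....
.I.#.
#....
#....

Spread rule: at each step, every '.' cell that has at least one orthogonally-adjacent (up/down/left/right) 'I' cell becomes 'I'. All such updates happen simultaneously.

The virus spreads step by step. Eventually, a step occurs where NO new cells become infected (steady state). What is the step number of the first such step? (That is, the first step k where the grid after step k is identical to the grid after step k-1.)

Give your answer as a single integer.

Answer: 8

Derivation:
Step 0 (initial): 1 infected
Step 1: +4 new -> 5 infected
Step 2: +5 new -> 10 infected
Step 3: +6 new -> 16 infected
Step 4: +7 new -> 23 infected
Step 5: +7 new -> 30 infected
Step 6: +3 new -> 33 infected
Step 7: +2 new -> 35 infected
Step 8: +0 new -> 35 infected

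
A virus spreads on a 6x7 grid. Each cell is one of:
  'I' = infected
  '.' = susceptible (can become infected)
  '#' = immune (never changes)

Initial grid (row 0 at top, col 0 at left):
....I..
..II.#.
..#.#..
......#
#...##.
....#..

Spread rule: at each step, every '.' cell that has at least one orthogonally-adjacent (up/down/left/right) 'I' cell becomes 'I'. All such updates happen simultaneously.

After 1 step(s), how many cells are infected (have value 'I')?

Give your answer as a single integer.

Step 0 (initial): 3 infected
Step 1: +6 new -> 9 infected

Answer: 9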